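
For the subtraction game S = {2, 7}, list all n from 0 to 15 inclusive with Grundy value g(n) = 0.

0, 1, 4, 5, 9, 10, 13, 14

Grundy values for subtraction set {2, 7}:
k:     0  1  2  3  4  5  6  7  8  9 10 11 12 13 14 15
g(k):  0  0  1  1  0  0  1  1  2  0  0  1  1  0  0  1
The P-positions (g = 0) in 0..15 are 0, 1, 4, 5, 9, 10, 13, 14.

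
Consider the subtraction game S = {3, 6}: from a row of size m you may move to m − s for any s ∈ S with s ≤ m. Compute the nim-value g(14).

1

Grundy values for subtraction set {3, 6}:
g(0) = mex{} = 0
g(1) = mex{} = 0
g(2) = mex{} = 0
g(3) = mex{0} = 1
g(4) = mex{0} = 1
g(5) = mex{0} = 1
g(6) = mex{0,1} = 2
g(7) = mex{0,1} = 2
g(8) = mex{0,1} = 2
g(9) = mex{1,2} = 0
g(10) = mex{1,2} = 0
g(11) = mex{1,2} = 0
g(12) = mex{0,2} = 1
g(13) = mex{0,2} = 1
g(14) = mex{0,2} = 1
So g(14) = 1.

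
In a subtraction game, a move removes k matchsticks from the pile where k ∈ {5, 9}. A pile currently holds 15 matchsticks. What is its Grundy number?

Compute g(0), g(1), … for moves {5, 9}:
k:     0  1  2  3  4  5  6  7  8  9 10 11 12 13 14 15
g(k):  0  0  0  0  0  1  1  1  1  1  2  2  2  2  0  0
So g(15) = 0.

0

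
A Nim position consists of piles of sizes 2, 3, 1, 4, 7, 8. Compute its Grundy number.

11

Bitwise XOR of the heap sizes:
  0010  (2)
  0011  (3)
  0001  (1)
  0100  (4)
  0111  (7)
  1000  (8)
  ----
  1011  (11)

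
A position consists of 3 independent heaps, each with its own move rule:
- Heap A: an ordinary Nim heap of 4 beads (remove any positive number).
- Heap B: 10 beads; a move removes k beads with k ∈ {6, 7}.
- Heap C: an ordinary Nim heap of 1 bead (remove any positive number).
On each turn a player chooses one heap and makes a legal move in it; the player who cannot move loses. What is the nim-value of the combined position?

4

Heap A is a plain Nim heap of size 4, so its Grundy value is 4.
Grundy values for heap B (subtraction set {6, 7}):
k:     0  1  2  3  4  5  6  7  8  9 10
g(k):  0  0  0  0  0  0  1  1  1  1  1
So g(10) = 1.
Heap C is a plain Nim heap of size 1, so its Grundy value is 1.
The value of a disjunctive sum is the nim-sum of the parts.
Combined value = 4 XOR 1 XOR 1 = 4.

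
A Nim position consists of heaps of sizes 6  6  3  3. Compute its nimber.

0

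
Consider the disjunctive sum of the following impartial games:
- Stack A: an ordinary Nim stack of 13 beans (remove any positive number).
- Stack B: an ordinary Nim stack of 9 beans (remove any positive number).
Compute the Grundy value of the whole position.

4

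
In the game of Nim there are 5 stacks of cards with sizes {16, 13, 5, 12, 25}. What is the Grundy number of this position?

In binary:
  10000  (16)
  01101  (13)
  00101  (5)
  01100  (12)
  11001  (25)
  -----
  01101  (13)

13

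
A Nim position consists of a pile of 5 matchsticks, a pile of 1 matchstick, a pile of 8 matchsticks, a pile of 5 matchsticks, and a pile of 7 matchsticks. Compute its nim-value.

In binary:
  0101  (5)
  0001  (1)
  1000  (8)
  0101  (5)
  0111  (7)
  ----
  1110  (14)

14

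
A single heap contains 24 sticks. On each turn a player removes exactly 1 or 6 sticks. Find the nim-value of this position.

1

Grundy values for subtraction set {1, 6}:
k:     0  1  2  3  4  5  6  7  8  9 10 11 12 13 14 15 16 17 18 19 20 21 22 23 24
g(k):  0  1  0  1  0  1  2  0  1  0  1  0  1  2  0  1  0  1  0  1  2  0  1  0  1
So g(24) = 1.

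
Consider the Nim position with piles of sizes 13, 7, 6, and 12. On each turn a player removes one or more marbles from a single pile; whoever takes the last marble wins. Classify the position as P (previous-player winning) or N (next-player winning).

P-position

In binary:
  1101  (13)
  0111  (7)
  0110  (6)
  1100  (12)
  ----
  0000  (0)
The nim-sum is 0, so this is a P-position: the player to move is in a losing position under optimal play.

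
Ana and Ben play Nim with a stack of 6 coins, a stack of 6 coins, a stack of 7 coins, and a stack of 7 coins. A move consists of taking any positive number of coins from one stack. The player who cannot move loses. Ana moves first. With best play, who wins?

Ben wins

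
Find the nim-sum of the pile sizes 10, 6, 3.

15

Write each in binary and XOR column by column:
  1010  (10)
  0110  (6)
  0011  (3)
  ----
  1111  (15)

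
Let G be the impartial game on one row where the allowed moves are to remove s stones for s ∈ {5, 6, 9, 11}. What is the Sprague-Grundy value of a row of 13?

2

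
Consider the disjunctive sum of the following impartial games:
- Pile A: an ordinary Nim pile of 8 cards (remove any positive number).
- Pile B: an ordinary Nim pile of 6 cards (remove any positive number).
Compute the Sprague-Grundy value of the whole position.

14

Pile A is a plain Nim pile of size 8, so its Grundy value is 8.
Pile B is a plain Nim pile of size 6, so its Grundy value is 6.
By the Sprague-Grundy theorem, the Grundy value of a sum of independent games is the XOR of the component values.
Combined value = 8 ⊕ 6 = 14.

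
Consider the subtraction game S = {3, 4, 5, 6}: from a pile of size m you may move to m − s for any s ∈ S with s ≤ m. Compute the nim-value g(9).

0

Grundy values for subtraction set {3, 4, 5, 6}:
k:     0  1  2  3  4  5  6  7  8  9
g(k):  0  0  0  1  1  1  2  2  2  0
So g(9) = 0.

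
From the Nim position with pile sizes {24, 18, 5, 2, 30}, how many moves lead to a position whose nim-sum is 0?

Nim-sum: 24 ⊕ 18 ⊕ 5 ⊕ 2 ⊕ 30 = 19.
The overall nim-sum is X = 19. A pile of size p has a winning move iff p XOR X < p (reduce it to p XOR X).
  24: 24 XOR 19 = 11 < 24 — winning move (to 11).
  18: 18 XOR 19 = 1 < 18 — winning move (to 1).
  5: 5 XOR 19 = 22 ≥ 5 — no move.
  2: 2 XOR 19 = 17 ≥ 2 — no move.
  30: 30 XOR 19 = 13 < 30 — winning move (to 13).
That gives 3 winning moves.

3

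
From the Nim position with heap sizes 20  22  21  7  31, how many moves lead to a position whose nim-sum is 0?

1

Compute the nim-sum pairwise:
20 ⊕ 22 = 2
2 ⊕ 21 = 23
23 ⊕ 7 = 16
16 ⊕ 31 = 15
The overall nim-sum is X = 15. A heap of size p has a winning move iff p XOR X < p (reduce it to p XOR X).
  20: 20 XOR 15 = 27 ≥ 20 — no move.
  22: 22 XOR 15 = 25 ≥ 22 — no move.
  21: 21 XOR 15 = 26 ≥ 21 — no move.
  7: 7 XOR 15 = 8 ≥ 7 — no move.
  31: 31 XOR 15 = 16 < 31 — winning move (to 16).
That gives 1 winning move.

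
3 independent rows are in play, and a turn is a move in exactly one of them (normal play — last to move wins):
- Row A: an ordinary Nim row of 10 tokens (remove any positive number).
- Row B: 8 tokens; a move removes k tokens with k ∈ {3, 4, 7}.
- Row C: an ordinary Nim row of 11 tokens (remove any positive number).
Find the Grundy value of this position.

3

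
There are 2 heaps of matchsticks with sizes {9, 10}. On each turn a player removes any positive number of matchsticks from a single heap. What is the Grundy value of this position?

3

Compute the nim-sum pairwise:
9 XOR 10 = 3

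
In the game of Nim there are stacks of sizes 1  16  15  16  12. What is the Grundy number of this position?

2

Nim-sum: 1 ⊕ 16 ⊕ 15 ⊕ 16 ⊕ 12 = 2.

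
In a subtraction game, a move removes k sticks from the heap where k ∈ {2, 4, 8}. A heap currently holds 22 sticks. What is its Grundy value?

2

Compute g(0), g(1), … for moves {2, 4, 8}:
k:     0  1  2  3  4  5  6  7  8  9 10 11 12 13 14 15 16 17 18 19 20 21 22
g(k):  0  0  1  1  2  2  0  0  1  1  2  2  0  0  1  1  2  2  0  0  1  1  2
So g(22) = 2.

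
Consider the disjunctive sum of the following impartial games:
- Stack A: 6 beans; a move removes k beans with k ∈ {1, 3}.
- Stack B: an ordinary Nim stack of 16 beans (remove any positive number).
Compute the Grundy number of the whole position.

16

For stack A, compute g(0), g(1), … with moves {1, 3}:
k:     0  1  2  3  4  5  6
g(k):  0  1  0  1  0  1  0
So g(6) = 0.
Stack B is a plain Nim stack of size 16, so its Grundy value is 16.
The value of a disjunctive sum is the nim-sum of the parts.
Combined value = 0 ⊕ 16 = 16.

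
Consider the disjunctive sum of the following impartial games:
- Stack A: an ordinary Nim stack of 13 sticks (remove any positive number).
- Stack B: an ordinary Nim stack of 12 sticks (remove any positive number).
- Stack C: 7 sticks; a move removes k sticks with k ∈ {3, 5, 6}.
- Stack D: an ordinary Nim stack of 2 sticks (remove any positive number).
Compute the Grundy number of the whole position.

1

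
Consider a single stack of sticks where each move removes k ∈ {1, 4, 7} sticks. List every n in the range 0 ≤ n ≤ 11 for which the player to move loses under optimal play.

0, 2, 5, 8, 10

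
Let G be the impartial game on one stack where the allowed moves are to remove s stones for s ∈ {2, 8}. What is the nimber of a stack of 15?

Compute g(0), g(1), … for moves {2, 8}:
k:     0  1  2  3  4  5  6  7  8  9 10 11 12 13 14 15
g(k):  0  0  1  1  0  0  1  1  2  2  0  0  1  1  0  0
So g(15) = 0.

0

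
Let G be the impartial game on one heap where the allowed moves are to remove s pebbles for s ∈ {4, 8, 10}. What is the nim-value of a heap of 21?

1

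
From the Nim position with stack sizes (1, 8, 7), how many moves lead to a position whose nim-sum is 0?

Compute the nim-sum pairwise:
1 ⊕ 8 = 9
9 ⊕ 7 = 14
The overall nim-sum is X = 14. A stack of size p has a winning move iff p XOR X < p (reduce it to p XOR X).
  1: 1 XOR 14 = 15 ≥ 1 — no move.
  8: 8 XOR 14 = 6 < 8 — winning move (to 6).
  7: 7 XOR 14 = 9 ≥ 7 — no move.
That gives 1 winning move.

1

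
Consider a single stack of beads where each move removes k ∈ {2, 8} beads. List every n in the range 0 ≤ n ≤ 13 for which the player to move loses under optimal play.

Compute g(0), g(1), … for moves {2, 8}:
k:     0  1  2  3  4  5  6  7  8  9 10 11 12 13
g(k):  0  0  1  1  0  0  1  1  2  2  0  0  1  1
The P-positions (g = 0) in 0..13 are 0, 1, 4, 5, 10, 11.

0, 1, 4, 5, 10, 11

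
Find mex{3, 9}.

0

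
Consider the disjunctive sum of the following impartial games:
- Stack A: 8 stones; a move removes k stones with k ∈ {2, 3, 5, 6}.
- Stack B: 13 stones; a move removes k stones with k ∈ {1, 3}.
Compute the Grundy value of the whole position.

1

Grundy values for stack A (subtraction set {2, 3, 5, 6}):
g(0) = mex{} = 0
g(1) = mex{} = 0
g(2) = mex{0} = 1
g(3) = mex{0} = 1
g(4) = mex{0,1} = 2
g(5) = mex{0,1} = 2
g(6) = mex{0,1,2} = 3
g(7) = mex{0,1,2} = 3
g(8) = mex{1,2,3} = 0
So g(8) = 0.
Build the Grundy sequence for stack B with g(k) = mex{g(k−s) : s ∈ {1, 3}, s ≤ k}:
g(0) = mex{} = 0
g(1) = mex{0} = 1
g(2) = mex{1} = 0
g(3) = mex{0} = 1
g(4) = mex{1} = 0
g(5) = mex{0} = 1
g(6) = mex{1} = 0
g(7) = mex{0} = 1
g(8) = mex{1} = 0
g(9) = mex{0} = 1
g(10) = mex{1} = 0
g(11) = mex{0} = 1
g(12) = mex{1} = 0
g(13) = mex{0} = 1
So g(13) = 1.
By the Sprague-Grundy theorem, the Grundy value of a sum of independent games is the XOR of the component values.
Combined value = 0 ⊕ 1 = 1.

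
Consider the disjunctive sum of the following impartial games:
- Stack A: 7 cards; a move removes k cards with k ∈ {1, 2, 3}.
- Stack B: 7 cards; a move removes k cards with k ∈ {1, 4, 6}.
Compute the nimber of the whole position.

Grundy values for stack A (subtraction set {1, 2, 3}):
g(0) = mex{} = 0
g(1) = mex{0} = 1
g(2) = mex{0,1} = 2
g(3) = mex{0,1,2} = 3
g(4) = mex{1,2,3} = 0
g(5) = mex{0,2,3} = 1
g(6) = mex{0,1,3} = 2
g(7) = mex{0,1,2} = 3
So g(7) = 3.
Grundy values for stack B (subtraction set {1, 4, 6}):
k:     0  1  2  3  4  5  6  7
g(k):  0  1  0  1  2  0  1  0
So g(7) = 0.
The value of a disjunctive sum is the nim-sum of the parts.
Combined value = 3 ⊕ 0 = 3.

3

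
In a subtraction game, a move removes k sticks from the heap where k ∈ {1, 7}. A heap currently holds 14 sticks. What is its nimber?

0

Build the Grundy sequence with g(k) = mex{g(k−s) : s ∈ {1, 7}, s ≤ k}:
g(0) = mex{} = 0
g(1) = mex{0} = 1
g(2) = mex{1} = 0
g(3) = mex{0} = 1
g(4) = mex{1} = 0
g(5) = mex{0} = 1
g(6) = mex{1} = 0
g(7) = mex{0} = 1
g(8) = mex{1} = 0
g(9) = mex{0} = 1
g(10) = mex{1} = 0
g(11) = mex{0} = 1
g(12) = mex{1} = 0
g(13) = mex{0} = 1
g(14) = mex{1} = 0
So g(14) = 0.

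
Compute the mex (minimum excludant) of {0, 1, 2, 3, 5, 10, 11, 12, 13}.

4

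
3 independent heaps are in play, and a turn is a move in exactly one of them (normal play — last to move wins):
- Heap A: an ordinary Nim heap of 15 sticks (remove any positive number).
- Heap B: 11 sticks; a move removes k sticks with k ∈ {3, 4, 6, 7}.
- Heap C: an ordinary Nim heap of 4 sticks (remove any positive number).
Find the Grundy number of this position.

11

Heap A is a plain Nim heap of size 15, so its Grundy value is 15.
Build the Grundy sequence for heap B with g(k) = mex{g(k−s) : s ∈ {3, 4, 6, 7}, s ≤ k}:
g(0) = mex{} = 0
g(1) = mex{} = 0
g(2) = mex{} = 0
g(3) = mex{0} = 1
g(4) = mex{0} = 1
g(5) = mex{0} = 1
g(6) = mex{0,1} = 2
g(7) = mex{0,1} = 2
g(8) = mex{0,1} = 2
g(9) = mex{0,1,2} = 3
g(10) = mex{1,2} = 0
g(11) = mex{1,2} = 0
So g(11) = 0.
Heap C is a plain Nim heap of size 4, so its Grundy value is 4.
By the Sprague-Grundy theorem, the Grundy value of a sum of independent games is the XOR of the component values.
Combined value = 15 ⊕ 0 ⊕ 4 = 11.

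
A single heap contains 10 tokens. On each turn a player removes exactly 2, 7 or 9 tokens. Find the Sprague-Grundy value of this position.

3

Grundy values for subtraction set {2, 7, 9}:
g(0) = mex{} = 0
g(1) = mex{} = 0
g(2) = mex{0} = 1
g(3) = mex{0} = 1
g(4) = mex{1} = 0
g(5) = mex{1} = 0
g(6) = mex{0} = 1
g(7) = mex{0} = 1
g(8) = mex{0,1} = 2
g(9) = mex{0,1} = 2
g(10) = mex{0,1,2} = 3
So g(10) = 3.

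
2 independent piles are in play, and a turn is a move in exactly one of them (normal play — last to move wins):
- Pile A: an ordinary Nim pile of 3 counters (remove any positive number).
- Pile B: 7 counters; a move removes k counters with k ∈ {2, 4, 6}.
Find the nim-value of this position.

Pile A is a plain Nim pile of size 3, so its Grundy value is 3.
Build the Grundy sequence for pile B with g(k) = mex{g(k−s) : s ∈ {2, 4, 6}, s ≤ k}:
k:     0  1  2  3  4  5  6  7
g(k):  0  0  1  1  2  2  3  3
So g(7) = 3.
By the Sprague-Grundy theorem, the Grundy value of a sum of independent games is the XOR of the component values.
Combined value = 3 XOR 3 = 0.

0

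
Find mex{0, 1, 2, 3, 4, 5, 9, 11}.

6

The values 0, 1, 2, 3, 4, 5 are all present; 6 is the first non-negative integer missing from the set.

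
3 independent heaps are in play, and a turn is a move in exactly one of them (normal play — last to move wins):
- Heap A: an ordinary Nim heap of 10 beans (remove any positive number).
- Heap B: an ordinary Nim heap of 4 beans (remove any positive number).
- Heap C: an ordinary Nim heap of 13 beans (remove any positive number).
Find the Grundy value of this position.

Heap A is a plain Nim heap of size 10, so its Grundy value is 10.
Heap B is a plain Nim heap of size 4, so its Grundy value is 4.
Heap C is a plain Nim heap of size 13, so its Grundy value is 13.
The value of a disjunctive sum is the nim-sum of the parts.
Combined value = 10 ⊕ 4 ⊕ 13 = 3.

3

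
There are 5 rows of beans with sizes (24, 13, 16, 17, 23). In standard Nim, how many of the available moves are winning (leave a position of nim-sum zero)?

Bitwise XOR of the heap sizes:
  11000  (24)
  01101  (13)
  10000  (16)
  10001  (17)
  10111  (23)
  -----
  00011  (3)
The overall nim-sum is X = 3. A row of size p has a winning move iff p XOR X < p (reduce it to p XOR X).
  24: 24 XOR 3 = 27 ≥ 24 — no move.
  13: 13 XOR 3 = 14 ≥ 13 — no move.
  16: 16 XOR 3 = 19 ≥ 16 — no move.
  17: 17 XOR 3 = 18 ≥ 17 — no move.
  23: 23 XOR 3 = 20 < 23 — winning move (to 20).
That gives 1 winning move.

1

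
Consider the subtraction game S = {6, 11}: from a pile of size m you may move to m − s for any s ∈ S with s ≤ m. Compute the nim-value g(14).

Grundy values for subtraction set {6, 11}:
k:     0  1  2  3  4  5  6  7  8  9 10 11 12 13 14
g(k):  0  0  0  0  0  0  1  1  1  1  1  1  2  2  2
So g(14) = 2.

2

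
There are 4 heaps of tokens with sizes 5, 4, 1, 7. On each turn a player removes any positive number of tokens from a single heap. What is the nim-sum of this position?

Nim-sum: 5 ^ 4 ^ 1 ^ 7 = 7.

7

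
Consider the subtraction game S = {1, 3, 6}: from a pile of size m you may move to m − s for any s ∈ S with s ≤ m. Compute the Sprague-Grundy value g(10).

1

Grundy values for subtraction set {1, 3, 6}:
k:     0  1  2  3  4  5  6  7  8  9 10
g(k):  0  1  0  1  0  1  2  3  2  0  1
So g(10) = 1.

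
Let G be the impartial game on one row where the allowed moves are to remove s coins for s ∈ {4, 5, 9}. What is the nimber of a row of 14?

Build the Grundy sequence with g(k) = mex{g(k−s) : s ∈ {4, 5, 9}, s ≤ k}:
k:     0  1  2  3  4  5  6  7  8  9 10 11 12 13 14
g(k):  0  0  0  0  1  1  1  1  2  2  2  2  3  0  0
So g(14) = 0.

0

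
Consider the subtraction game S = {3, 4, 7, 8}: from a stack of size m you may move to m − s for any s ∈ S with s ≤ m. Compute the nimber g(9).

Grundy values for subtraction set {3, 4, 7, 8}:
k:     0  1  2  3  4  5  6  7  8  9
g(k):  0  0  0  1  1  1  2  2  2  3
So g(9) = 3.

3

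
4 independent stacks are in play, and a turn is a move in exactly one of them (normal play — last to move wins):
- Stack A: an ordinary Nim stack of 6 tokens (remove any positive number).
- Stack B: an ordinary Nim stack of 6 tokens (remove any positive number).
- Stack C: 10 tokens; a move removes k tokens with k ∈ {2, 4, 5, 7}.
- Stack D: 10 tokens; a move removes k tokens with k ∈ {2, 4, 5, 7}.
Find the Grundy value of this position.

Stack A is a plain Nim stack of size 6, so its Grundy value is 6.
Stack B is a plain Nim stack of size 6, so its Grundy value is 6.
Grundy values for stack C (subtraction set {2, 4, 5, 7}):
g(0) = mex{} = 0
g(1) = mex{} = 0
g(2) = mex{0} = 1
g(3) = mex{0} = 1
g(4) = mex{0,1} = 2
g(5) = mex{0,1} = 2
g(6) = mex{0,1,2} = 3
g(7) = mex{0,1,2} = 3
g(8) = mex{0,1,2,3} = 4
g(9) = mex{1,2,3} = 0
g(10) = mex{1,2,3,4} = 0
So g(10) = 0.
For stack D, compute g(0), g(1), … with moves {2, 4, 5, 7}:
g(0) = mex{} = 0
g(1) = mex{} = 0
g(2) = mex{0} = 1
g(3) = mex{0} = 1
g(4) = mex{0,1} = 2
g(5) = mex{0,1} = 2
g(6) = mex{0,1,2} = 3
g(7) = mex{0,1,2} = 3
g(8) = mex{0,1,2,3} = 4
g(9) = mex{1,2,3} = 0
g(10) = mex{1,2,3,4} = 0
So g(10) = 0.
By the Sprague-Grundy theorem, the Grundy value of a sum of independent games is the XOR of the component values.
Combined value = 6 XOR 6 XOR 0 XOR 0 = 0.

0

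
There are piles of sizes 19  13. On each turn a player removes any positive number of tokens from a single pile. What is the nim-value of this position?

In binary:
  10011  (19)
  01101  (13)
  -----
  11110  (30)

30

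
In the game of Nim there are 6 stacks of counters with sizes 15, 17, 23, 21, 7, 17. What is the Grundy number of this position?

Nim-sum: 15 XOR 17 XOR 23 XOR 21 XOR 7 XOR 17 = 10.

10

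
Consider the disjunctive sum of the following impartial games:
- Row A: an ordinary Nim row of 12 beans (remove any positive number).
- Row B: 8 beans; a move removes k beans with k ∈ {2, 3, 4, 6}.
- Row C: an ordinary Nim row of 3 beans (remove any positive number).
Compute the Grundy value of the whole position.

Row A is a plain Nim row of size 12, so its Grundy value is 12.
Grundy values for row B (subtraction set {2, 3, 4, 6}):
k:     0  1  2  3  4  5  6  7  8
g(k):  0  0  1  1  2  2  3  3  0
So g(8) = 0.
Row C is a plain Nim row of size 3, so its Grundy value is 3.
The value of a disjunctive sum is the nim-sum of the parts.
Combined value = 12 ⊕ 0 ⊕ 3 = 15.

15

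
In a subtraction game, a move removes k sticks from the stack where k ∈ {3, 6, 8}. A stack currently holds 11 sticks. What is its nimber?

Build the Grundy sequence with g(k) = mex{g(k−s) : s ∈ {3, 6, 8}, s ≤ k}:
g(0) = mex{} = 0
g(1) = mex{} = 0
g(2) = mex{} = 0
g(3) = mex{0} = 1
g(4) = mex{0} = 1
g(5) = mex{0} = 1
g(6) = mex{0,1} = 2
g(7) = mex{0,1} = 2
g(8) = mex{0,1} = 2
g(9) = mex{0,1,2} = 3
g(10) = mex{0,1,2} = 3
g(11) = mex{1,2} = 0
So g(11) = 0.

0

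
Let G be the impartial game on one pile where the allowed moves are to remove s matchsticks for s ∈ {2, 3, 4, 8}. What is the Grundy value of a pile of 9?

Grundy values for subtraction set {2, 3, 4, 8}:
g(0) = mex{} = 0
g(1) = mex{} = 0
g(2) = mex{0} = 1
g(3) = mex{0} = 1
g(4) = mex{0,1} = 2
g(5) = mex{0,1} = 2
g(6) = mex{1,2} = 0
g(7) = mex{1,2} = 0
g(8) = mex{0,2} = 1
g(9) = mex{0,2} = 1
So g(9) = 1.

1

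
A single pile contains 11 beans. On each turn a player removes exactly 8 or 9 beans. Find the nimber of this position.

Build the Grundy sequence with g(k) = mex{g(k−s) : s ∈ {8, 9}, s ≤ k}:
k:     0  1  2  3  4  5  6  7  8  9 10 11
g(k):  0  0  0  0  0  0  0  0  1  1  1  1
So g(11) = 1.

1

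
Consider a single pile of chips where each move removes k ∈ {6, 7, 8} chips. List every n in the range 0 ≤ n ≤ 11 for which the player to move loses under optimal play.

Compute g(0), g(1), … for moves {6, 7, 8}:
k:     0  1  2  3  4  5  6  7  8  9 10 11
g(k):  0  0  0  0  0  0  1  1  1  1  1  1
The P-positions (g = 0) in 0..11 are 0, 1, 2, 3, 4, 5.

0, 1, 2, 3, 4, 5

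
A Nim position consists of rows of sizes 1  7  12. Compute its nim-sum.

10

Nim-sum: 1 ⊕ 7 ⊕ 12 = 10.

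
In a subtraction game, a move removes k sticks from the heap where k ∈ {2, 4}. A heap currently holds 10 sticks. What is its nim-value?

2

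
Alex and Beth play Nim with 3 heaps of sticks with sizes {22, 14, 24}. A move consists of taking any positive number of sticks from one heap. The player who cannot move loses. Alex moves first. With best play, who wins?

Beth wins

Nim-sum: 22 ^ 14 ^ 24 = 0.
The nim-sum is 0, so this is a P-position: the player to move is in a losing position under optimal play; Alex is about to move from it and so loses — Beth wins.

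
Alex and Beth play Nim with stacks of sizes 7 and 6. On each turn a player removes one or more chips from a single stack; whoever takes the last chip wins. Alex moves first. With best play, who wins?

Alex wins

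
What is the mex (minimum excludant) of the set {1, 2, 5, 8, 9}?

0

0 is not in the set, so the mex is 0.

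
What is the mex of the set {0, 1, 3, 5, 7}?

The values 0, 1 are all present; 2 is the first non-negative integer missing from the set.

2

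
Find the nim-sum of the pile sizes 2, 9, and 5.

14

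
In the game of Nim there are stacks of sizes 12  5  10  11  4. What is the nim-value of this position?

12

Compute the nim-sum pairwise:
12 XOR 5 = 9
9 XOR 10 = 3
3 XOR 11 = 8
8 XOR 4 = 12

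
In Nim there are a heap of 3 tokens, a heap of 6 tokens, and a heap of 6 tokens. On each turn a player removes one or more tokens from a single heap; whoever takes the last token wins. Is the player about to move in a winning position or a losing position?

Nim-sum: 3 ⊕ 6 ⊕ 6 = 3.
The nim-sum is 3 ≠ 0, so this is an N-position: the player to move can win.

Winning position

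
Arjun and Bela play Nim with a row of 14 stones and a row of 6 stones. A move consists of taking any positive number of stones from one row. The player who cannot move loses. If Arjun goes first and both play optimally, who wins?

Compute the nim-sum pairwise:
14 ⊕ 6 = 8
The nim-sum is 8 ≠ 0, so this is an N-position: the player to move can win; Arjun has a winning move.

Arjun wins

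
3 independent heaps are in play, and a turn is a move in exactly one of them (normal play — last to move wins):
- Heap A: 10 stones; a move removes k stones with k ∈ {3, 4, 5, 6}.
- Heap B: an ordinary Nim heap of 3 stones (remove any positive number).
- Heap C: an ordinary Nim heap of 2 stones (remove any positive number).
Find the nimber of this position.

1

Build the Grundy sequence for heap A with g(k) = mex{g(k−s) : s ∈ {3, 4, 5, 6}, s ≤ k}:
k:     0  1  2  3  4  5  6  7  8  9 10
g(k):  0  0  0  1  1  1  2  2  2  0  0
So g(10) = 0.
Heap B is a plain Nim heap of size 3, so its Grundy value is 3.
Heap C is a plain Nim heap of size 2, so its Grundy value is 2.
The value of a disjunctive sum is the nim-sum of the parts.
Combined value = 0 XOR 3 XOR 2 = 1.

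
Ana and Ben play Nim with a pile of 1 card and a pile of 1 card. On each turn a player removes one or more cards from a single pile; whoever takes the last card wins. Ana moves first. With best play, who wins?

Ben wins

Nim-sum: 1 XOR 1 = 0.
The nim-sum is 0, so this is a P-position: the player to move is in a losing position under optimal play; Ana is about to move from it and so loses — Ben wins.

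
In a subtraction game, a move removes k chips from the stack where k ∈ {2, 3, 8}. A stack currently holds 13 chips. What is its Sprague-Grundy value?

1

Compute g(0), g(1), … for moves {2, 3, 8}:
k:     0  1  2  3  4  5  6  7  8  9 10 11 12 13
g(k):  0  0  1  1  2  0  0  1  1  2  0  0  1  1
So g(13) = 1.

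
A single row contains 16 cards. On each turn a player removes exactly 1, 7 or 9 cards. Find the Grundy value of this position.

0

Build the Grundy sequence with g(k) = mex{g(k−s) : s ∈ {1, 7, 9}, s ≤ k}:
k:     0  1  2  3  4  5  6  7  8  9 10 11 12 13 14 15 16
g(k):  0  1  0  1  0  1  0  1  0  1  0  1  0  1  0  1  0
So g(16) = 0.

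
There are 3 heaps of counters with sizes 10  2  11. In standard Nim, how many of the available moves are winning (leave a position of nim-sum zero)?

Nim-sum: 10 ⊕ 2 ⊕ 11 = 3.
The overall nim-sum is X = 3. A heap of size p has a winning move iff p XOR X < p (reduce it to p XOR X).
  10: 10 XOR 3 = 9 < 10 — winning move (to 9).
  2: 2 XOR 3 = 1 < 2 — winning move (to 1).
  11: 11 XOR 3 = 8 < 11 — winning move (to 8).
That gives 3 winning moves.

3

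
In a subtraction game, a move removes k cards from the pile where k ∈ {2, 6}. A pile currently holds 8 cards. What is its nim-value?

Grundy values for subtraction set {2, 6}:
k:     0  1  2  3  4  5  6  7  8
g(k):  0  0  1  1  0  0  1  1  0
So g(8) = 0.

0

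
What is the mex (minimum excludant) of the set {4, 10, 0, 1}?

The values 0, 1 are all present; 2 is the first non-negative integer missing from the set.

2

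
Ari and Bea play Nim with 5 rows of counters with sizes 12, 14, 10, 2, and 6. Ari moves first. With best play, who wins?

Ari wins

Nim-sum: 12 XOR 14 XOR 10 XOR 2 XOR 6 = 12.
The nim-sum is 12 ≠ 0, so this is an N-position: the player to move can win; Ari has a winning move.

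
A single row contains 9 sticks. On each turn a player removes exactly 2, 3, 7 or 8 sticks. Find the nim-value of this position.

Compute g(0), g(1), … for moves {2, 3, 7, 8}:
k:     0  1  2  3  4  5  6  7  8  9
g(k):  0  0  1  1  2  0  0  1  1  2
So g(9) = 2.

2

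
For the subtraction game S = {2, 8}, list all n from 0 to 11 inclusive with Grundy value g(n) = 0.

Build the Grundy sequence with g(k) = mex{g(k−s) : s ∈ {2, 8}, s ≤ k}:
g(0) = mex{} = 0
g(1) = mex{} = 0
g(2) = mex{0} = 1
g(3) = mex{0} = 1
g(4) = mex{1} = 0
g(5) = mex{1} = 0
g(6) = mex{0} = 1
g(7) = mex{0} = 1
g(8) = mex{0,1} = 2
g(9) = mex{0,1} = 2
g(10) = mex{1,2} = 0
g(11) = mex{1,2} = 0
The P-positions (g = 0) in 0..11 are 0, 1, 4, 5, 10, 11.

0, 1, 4, 5, 10, 11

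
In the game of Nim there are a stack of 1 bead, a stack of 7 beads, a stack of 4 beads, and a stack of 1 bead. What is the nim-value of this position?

3

Compute the nim-sum pairwise:
1 XOR 7 = 6
6 XOR 4 = 2
2 XOR 1 = 3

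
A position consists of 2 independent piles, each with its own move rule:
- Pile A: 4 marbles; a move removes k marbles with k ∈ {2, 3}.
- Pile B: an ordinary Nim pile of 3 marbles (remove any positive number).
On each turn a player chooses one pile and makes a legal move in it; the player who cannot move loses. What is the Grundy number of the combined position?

1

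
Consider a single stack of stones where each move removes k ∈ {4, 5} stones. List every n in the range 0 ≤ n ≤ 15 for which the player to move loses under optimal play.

0, 1, 2, 3, 9, 10, 11, 12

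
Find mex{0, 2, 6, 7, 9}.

0 is in the set but 1 is not, so the mex is 1.

1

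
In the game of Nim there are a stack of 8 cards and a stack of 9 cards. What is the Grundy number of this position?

Bitwise XOR of the heap sizes:
  1000  (8)
  1001  (9)
  ----
  0001  (1)

1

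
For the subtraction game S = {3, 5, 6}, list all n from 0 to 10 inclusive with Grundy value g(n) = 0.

0, 1, 2, 9, 10

Grundy values for subtraction set {3, 5, 6}:
k:     0  1  2  3  4  5  6  7  8  9 10
g(k):  0  0  0  1  1  1  2  2  2  0  0
The P-positions (g = 0) in 0..10 are 0, 1, 2, 9, 10.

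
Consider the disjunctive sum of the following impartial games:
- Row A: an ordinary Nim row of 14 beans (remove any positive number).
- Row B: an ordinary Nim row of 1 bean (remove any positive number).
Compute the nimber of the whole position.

Row A is a plain Nim row of size 14, so its Grundy value is 14.
Row B is a plain Nim row of size 1, so its Grundy value is 1.
The value of a disjunctive sum is the nim-sum of the parts.
Combined value = 14 ⊕ 1 = 15.

15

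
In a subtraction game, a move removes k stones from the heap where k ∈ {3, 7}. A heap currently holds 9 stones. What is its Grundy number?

Grundy values for subtraction set {3, 7}:
k:     0  1  2  3  4  5  6  7  8  9
g(k):  0  0  0  1  1  1  0  2  2  1
So g(9) = 1.

1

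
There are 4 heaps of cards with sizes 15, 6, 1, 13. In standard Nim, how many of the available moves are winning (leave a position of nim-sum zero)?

Bitwise XOR of the heap sizes:
  1111  (15)
  0110  (6)
  0001  (1)
  1101  (13)
  ----
  0101  (5)
The overall nim-sum is X = 5. A heap of size p has a winning move iff p XOR X < p (reduce it to p XOR X).
  15: 15 XOR 5 = 10 < 15 — winning move (to 10).
  6: 6 XOR 5 = 3 < 6 — winning move (to 3).
  1: 1 XOR 5 = 4 ≥ 1 — no move.
  13: 13 XOR 5 = 8 < 13 — winning move (to 8).
That gives 3 winning moves.

3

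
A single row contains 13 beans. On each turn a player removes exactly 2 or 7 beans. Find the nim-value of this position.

0

Build the Grundy sequence with g(k) = mex{g(k−s) : s ∈ {2, 7}, s ≤ k}:
g(0) = mex{} = 0
g(1) = mex{} = 0
g(2) = mex{0} = 1
g(3) = mex{0} = 1
g(4) = mex{1} = 0
g(5) = mex{1} = 0
g(6) = mex{0} = 1
g(7) = mex{0} = 1
g(8) = mex{0,1} = 2
g(9) = mex{1} = 0
g(10) = mex{1,2} = 0
g(11) = mex{0} = 1
g(12) = mex{0} = 1
g(13) = mex{1} = 0
So g(13) = 0.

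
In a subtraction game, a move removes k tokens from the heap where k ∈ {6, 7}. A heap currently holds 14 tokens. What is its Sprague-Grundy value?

0

Grundy values for subtraction set {6, 7}:
k:     0  1  2  3  4  5  6  7  8  9 10 11 12 13 14
g(k):  0  0  0  0  0  0  1  1  1  1  1  1  2  0  0
So g(14) = 0.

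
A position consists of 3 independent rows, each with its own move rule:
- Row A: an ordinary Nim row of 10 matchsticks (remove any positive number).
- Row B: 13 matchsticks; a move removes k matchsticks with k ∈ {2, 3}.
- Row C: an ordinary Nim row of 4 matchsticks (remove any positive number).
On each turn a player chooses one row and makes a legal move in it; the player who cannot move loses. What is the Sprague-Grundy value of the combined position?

Row A is a plain Nim row of size 10, so its Grundy value is 10.
Build the Grundy sequence for row B with g(k) = mex{g(k−s) : s ∈ {2, 3}, s ≤ k}:
k:     0  1  2  3  4  5  6  7  8  9 10 11 12 13
g(k):  0  0  1  1  2  0  0  1  1  2  0  0  1  1
So g(13) = 1.
Row C is a plain Nim row of size 4, so its Grundy value is 4.
By the Sprague-Grundy theorem, the Grundy value of a sum of independent games is the XOR of the component values.
Combined value = 10 XOR 1 XOR 4 = 15.

15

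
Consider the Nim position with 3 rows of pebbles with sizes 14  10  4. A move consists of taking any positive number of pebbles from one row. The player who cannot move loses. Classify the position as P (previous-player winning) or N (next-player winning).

P-position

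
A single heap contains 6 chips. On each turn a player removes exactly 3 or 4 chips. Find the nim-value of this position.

2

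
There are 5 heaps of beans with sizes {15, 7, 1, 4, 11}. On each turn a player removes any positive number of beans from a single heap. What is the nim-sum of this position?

Nim-sum: 15 XOR 7 XOR 1 XOR 4 XOR 11 = 6.

6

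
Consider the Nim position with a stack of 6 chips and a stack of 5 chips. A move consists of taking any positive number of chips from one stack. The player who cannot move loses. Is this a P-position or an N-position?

N-position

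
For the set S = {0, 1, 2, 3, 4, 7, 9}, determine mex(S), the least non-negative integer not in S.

The values 0, 1, 2, 3, 4 are all present; 5 is the first non-negative integer missing from the set.

5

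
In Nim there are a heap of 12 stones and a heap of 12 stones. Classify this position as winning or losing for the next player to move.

Losing position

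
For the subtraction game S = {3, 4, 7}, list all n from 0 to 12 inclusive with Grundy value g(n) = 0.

0, 1, 2, 10, 11, 12

Build the Grundy sequence with g(k) = mex{g(k−s) : s ∈ {3, 4, 7}, s ≤ k}:
k:     0  1  2  3  4  5  6  7  8  9 10 11 12
g(k):  0  0  0  1  1  1  2  2  2  3  0  0  0
The P-positions (g = 0) in 0..12 are 0, 1, 2, 10, 11, 12.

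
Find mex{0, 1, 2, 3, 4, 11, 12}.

The values 0, 1, 2, 3, 4 are all present; 5 is the first non-negative integer missing from the set.

5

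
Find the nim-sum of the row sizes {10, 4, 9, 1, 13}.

11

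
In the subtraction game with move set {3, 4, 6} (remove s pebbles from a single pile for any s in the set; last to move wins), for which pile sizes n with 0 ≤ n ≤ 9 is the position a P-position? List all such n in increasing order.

Build the Grundy sequence with g(k) = mex{g(k−s) : s ∈ {3, 4, 6}, s ≤ k}:
k:     0  1  2  3  4  5  6  7  8  9
g(k):  0  0  0  1  1  1  2  2  2  0
The P-positions (g = 0) in 0..9 are 0, 1, 2, 9.

0, 1, 2, 9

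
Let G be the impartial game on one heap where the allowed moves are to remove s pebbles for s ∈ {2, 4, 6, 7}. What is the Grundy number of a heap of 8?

Build the Grundy sequence with g(k) = mex{g(k−s) : s ∈ {2, 4, 6, 7}, s ≤ k}:
k:     0  1  2  3  4  5  6  7  8
g(k):  0  0  1  1  2  2  3  3  4
So g(8) = 4.

4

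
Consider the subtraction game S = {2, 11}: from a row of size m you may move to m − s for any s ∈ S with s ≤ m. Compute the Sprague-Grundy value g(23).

1

Build the Grundy sequence with g(k) = mex{g(k−s) : s ∈ {2, 11}, s ≤ k}:
k:     0  1  2  3  4  5  6  7  8  9 10 11 12 13 14 15 16 17 18 19 20 21 22 23
g(k):  0  0  1  1  0  0  1  1  0  0  1  1  2  0  0  1  1  0  0  1  1  0  0  1
So g(23) = 1.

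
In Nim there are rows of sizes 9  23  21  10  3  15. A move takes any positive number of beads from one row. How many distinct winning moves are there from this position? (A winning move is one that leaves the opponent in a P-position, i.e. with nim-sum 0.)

Nim-sum: 9 ⊕ 23 ⊕ 21 ⊕ 10 ⊕ 3 ⊕ 15 = 13.
The overall nim-sum is X = 13. A row of size p has a winning move iff p XOR X < p (reduce it to p XOR X).
  9: 9 XOR 13 = 4 < 9 — winning move (to 4).
  23: 23 XOR 13 = 26 ≥ 23 — no move.
  21: 21 XOR 13 = 24 ≥ 21 — no move.
  10: 10 XOR 13 = 7 < 10 — winning move (to 7).
  3: 3 XOR 13 = 14 ≥ 3 — no move.
  15: 15 XOR 13 = 2 < 15 — winning move (to 2).
That gives 3 winning moves.

3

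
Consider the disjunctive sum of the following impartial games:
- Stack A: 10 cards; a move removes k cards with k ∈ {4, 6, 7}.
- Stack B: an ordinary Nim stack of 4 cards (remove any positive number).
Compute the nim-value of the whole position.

Build the Grundy sequence for stack A with g(k) = mex{g(k−s) : s ∈ {4, 6, 7}, s ≤ k}:
k:     0  1  2  3  4  5  6  7  8  9 10
g(k):  0  0  0  0  1  1  1  1  2  2  2
So g(10) = 2.
Stack B is a plain Nim stack of size 4, so its Grundy value is 4.
By the Sprague-Grundy theorem, the Grundy value of a sum of independent games is the XOR of the component values.
Combined value = 2 XOR 4 = 6.

6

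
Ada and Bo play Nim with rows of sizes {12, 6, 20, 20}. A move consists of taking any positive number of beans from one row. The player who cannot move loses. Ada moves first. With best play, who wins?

In binary:
  01100  (12)
  00110  (6)
  10100  (20)
  10100  (20)
  -----
  01010  (10)
The nim-sum is 10 ≠ 0, so this is an N-position: the player to move can win; Ada has a winning move.

Ada wins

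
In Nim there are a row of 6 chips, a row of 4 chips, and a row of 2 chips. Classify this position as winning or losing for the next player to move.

Compute the nim-sum pairwise:
6 ^ 4 = 2
2 ^ 2 = 0
The nim-sum is 0, so this is a P-position: the player to move is in a losing position under optimal play.

Losing position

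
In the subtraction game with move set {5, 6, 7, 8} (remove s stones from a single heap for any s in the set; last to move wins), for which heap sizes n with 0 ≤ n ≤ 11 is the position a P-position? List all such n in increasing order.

0, 1, 2, 3, 4

Grundy values for subtraction set {5, 6, 7, 8}:
k:     0  1  2  3  4  5  6  7  8  9 10 11
g(k):  0  0  0  0  0  1  1  1  1  1  2  2
The P-positions (g = 0) in 0..11 are 0, 1, 2, 3, 4.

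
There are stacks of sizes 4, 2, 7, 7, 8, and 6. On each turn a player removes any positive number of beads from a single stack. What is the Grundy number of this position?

8

Compute the nim-sum pairwise:
4 XOR 2 = 6
6 XOR 7 = 1
1 XOR 7 = 6
6 XOR 8 = 14
14 XOR 6 = 8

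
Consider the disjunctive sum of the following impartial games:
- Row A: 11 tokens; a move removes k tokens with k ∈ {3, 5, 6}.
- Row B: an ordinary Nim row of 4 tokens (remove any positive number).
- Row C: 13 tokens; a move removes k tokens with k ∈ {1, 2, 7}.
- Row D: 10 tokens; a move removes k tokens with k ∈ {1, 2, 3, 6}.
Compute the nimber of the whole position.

7

For row A, compute g(0), g(1), … with moves {3, 5, 6}:
g(0) = mex{} = 0
g(1) = mex{} = 0
g(2) = mex{} = 0
g(3) = mex{0} = 1
g(4) = mex{0} = 1
g(5) = mex{0} = 1
g(6) = mex{0,1} = 2
g(7) = mex{0,1} = 2
g(8) = mex{0,1} = 2
g(9) = mex{1,2} = 0
g(10) = mex{1,2} = 0
g(11) = mex{1,2} = 0
So g(11) = 0.
Row B is a plain Nim row of size 4, so its Grundy value is 4.
For row C, compute g(0), g(1), … with moves {1, 2, 7}:
g(0) = mex{} = 0
g(1) = mex{0} = 1
g(2) = mex{0,1} = 2
g(3) = mex{1,2} = 0
g(4) = mex{0,2} = 1
g(5) = mex{0,1} = 2
g(6) = mex{1,2} = 0
g(7) = mex{0,2} = 1
g(8) = mex{0,1} = 2
g(9) = mex{1,2} = 0
g(10) = mex{0,2} = 1
g(11) = mex{0,1} = 2
g(12) = mex{1,2} = 0
g(13) = mex{0,2} = 1
So g(13) = 1.
Build the Grundy sequence for row D with g(k) = mex{g(k−s) : s ∈ {1, 2, 3, 6}, s ≤ k}:
k:     0  1  2  3  4  5  6  7  8  9 10
g(k):  0  1  2  3  0  1  2  3  0  1  2
So g(10) = 2.
By the Sprague-Grundy theorem, the Grundy value of a sum of independent games is the XOR of the component values.
Combined value = 0 ⊕ 4 ⊕ 1 ⊕ 2 = 7.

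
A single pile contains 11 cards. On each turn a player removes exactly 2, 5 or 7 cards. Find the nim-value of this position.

Compute g(0), g(1), … for moves {2, 5, 7}:
g(0) = mex{} = 0
g(1) = mex{} = 0
g(2) = mex{0} = 1
g(3) = mex{0} = 1
g(4) = mex{1} = 0
g(5) = mex{0,1} = 2
g(6) = mex{0} = 1
g(7) = mex{0,1,2} = 3
g(8) = mex{0,1} = 2
g(9) = mex{0,1,3} = 2
g(10) = mex{1,2} = 0
g(11) = mex{0,1,2} = 3
So g(11) = 3.

3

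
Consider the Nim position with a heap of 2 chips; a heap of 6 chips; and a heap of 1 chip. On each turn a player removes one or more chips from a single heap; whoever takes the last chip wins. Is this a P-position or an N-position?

N-position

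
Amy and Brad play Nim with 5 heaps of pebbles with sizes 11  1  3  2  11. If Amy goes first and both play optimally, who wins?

Nim-sum: 11 XOR 1 XOR 3 XOR 2 XOR 11 = 0.
The nim-sum is 0, so this is a P-position: the player to move is in a losing position under optimal play; Amy is about to move from it and so loses — Brad wins.

Brad wins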